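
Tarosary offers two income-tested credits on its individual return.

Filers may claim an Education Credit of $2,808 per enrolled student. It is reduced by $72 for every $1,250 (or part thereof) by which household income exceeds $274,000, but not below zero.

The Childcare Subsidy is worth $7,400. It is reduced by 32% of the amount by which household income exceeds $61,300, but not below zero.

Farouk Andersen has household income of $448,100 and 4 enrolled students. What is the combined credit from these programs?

$1,152

Education Credit: base = 4 × $2,808 = $11,232. income exceeds $274,000 by $174,100, which is 140 full-or-partial $1,250 increments; reduction = 140 × $72 = $10,080, leaving $1,152.
Childcare Subsidy: 32% of the $386,800 excess over $61,300 is $123,776 ≥ base, so the credit is $0.
Total: $1,152 + $0 = $1,152.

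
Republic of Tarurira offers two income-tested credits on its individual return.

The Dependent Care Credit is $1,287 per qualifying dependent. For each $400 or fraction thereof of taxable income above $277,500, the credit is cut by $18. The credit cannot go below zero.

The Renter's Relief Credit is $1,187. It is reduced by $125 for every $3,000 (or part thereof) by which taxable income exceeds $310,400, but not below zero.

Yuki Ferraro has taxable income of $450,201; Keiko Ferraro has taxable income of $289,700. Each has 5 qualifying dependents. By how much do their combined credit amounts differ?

Yuki ($450,201): Dependent Care Credit: base = 5 × $1,287 = $6,435. income exceeds $277,500 by $172,701 → 432 increments × $18 = $7,776 ≥ base, so the credit is $0. Renter's Relief Credit: income exceeds $310,400 by $139,801 → 47 increments × $125 = $5,875 ≥ base, so the credit is $0. total $0 + $0 = $0
Keiko ($289,700): Dependent Care Credit: base = 5 × $1,287 = $6,435. income exceeds $277,500 by $12,200, which is 31 full-or-partial $400 increments; reduction = 31 × $18 = $558, leaving $5,877. Renter's Relief Credit: $289,700 is at or below the $310,400 threshold, so the full $1,187 applies. total $5,877 + $1,187 = $7,064
Difference: |$0 − $7,064| = $7,064.

$7,064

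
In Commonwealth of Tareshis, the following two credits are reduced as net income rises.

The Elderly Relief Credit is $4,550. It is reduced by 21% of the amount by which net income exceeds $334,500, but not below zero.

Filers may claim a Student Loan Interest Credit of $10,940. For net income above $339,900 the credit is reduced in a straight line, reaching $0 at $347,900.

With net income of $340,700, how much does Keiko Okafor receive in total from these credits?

Elderly Relief Credit: 21% of the $6,200 excess over $334,500 is $1,302; credit = $4,550 − $1,302 = $3,248.
Student Loan Interest Credit: $340,700 is $800 into a $8,000 phase-out range, leaving 7,200/8,000 of the credit: $10,940 × 7,200/8,000 = $9,846.
Total: $3,248 + $9,846 = $13,094.

$13,094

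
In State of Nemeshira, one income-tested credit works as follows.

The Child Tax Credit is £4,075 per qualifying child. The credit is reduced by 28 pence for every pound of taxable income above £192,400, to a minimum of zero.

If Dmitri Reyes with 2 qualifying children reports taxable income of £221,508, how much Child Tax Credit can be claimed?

£0

Child Tax Credit: base = 2 × £4,075 = £8,150. 28% of the £29,108 excess over £192,400 is £8,150.24 ≥ base, so the credit is £0.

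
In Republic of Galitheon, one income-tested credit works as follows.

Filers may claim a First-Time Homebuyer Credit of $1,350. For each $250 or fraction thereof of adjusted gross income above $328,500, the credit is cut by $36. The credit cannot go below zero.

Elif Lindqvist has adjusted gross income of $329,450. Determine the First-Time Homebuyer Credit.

$1,206

First-Time Homebuyer Credit: income exceeds $328,500 by $950, which is 4 full-or-partial $250 increments; reduction = 4 × $36 = $144, leaving $1,206.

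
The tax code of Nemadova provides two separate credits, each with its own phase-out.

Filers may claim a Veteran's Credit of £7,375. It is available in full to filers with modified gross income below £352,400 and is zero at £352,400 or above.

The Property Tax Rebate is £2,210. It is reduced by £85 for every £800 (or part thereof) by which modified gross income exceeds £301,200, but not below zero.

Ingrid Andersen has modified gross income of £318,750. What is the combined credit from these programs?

Veteran's Credit: £318,750 is below the £352,400 cutoff, so the full £7,375 applies.
Property Tax Rebate: income exceeds £301,200 by £17,550, which is 22 full-or-partial £800 increments; reduction = 22 × £85 = £1,870, leaving £340.
Total: £7,375 + £340 = £7,715.

£7,715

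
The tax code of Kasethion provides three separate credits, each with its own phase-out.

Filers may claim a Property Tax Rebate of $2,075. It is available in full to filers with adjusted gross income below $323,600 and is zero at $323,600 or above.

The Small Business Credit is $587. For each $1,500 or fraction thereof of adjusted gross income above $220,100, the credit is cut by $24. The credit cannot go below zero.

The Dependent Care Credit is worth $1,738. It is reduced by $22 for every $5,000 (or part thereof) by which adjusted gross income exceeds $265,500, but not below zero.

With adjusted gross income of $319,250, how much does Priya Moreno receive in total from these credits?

Property Tax Rebate: $319,250 is below the $323,600 cutoff, so the full $2,075 applies.
Small Business Credit: income exceeds $220,100 by $99,150 → 67 increments × $24 = $1,608 ≥ base, so the credit is $0.
Dependent Care Credit: income exceeds $265,500 by $53,750, which is 11 full-or-partial $5,000 increments; reduction = 11 × $22 = $242, leaving $1,496.
Total: $2,075 + $0 + $1,496 = $3,571.

$3,571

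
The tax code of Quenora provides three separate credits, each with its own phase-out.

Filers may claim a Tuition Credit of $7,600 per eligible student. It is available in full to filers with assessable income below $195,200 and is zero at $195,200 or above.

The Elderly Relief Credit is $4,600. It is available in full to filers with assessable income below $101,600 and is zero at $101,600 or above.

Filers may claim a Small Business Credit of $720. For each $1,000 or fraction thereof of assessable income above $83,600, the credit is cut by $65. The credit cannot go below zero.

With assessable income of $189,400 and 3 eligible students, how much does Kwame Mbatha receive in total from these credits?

$22,800

Tuition Credit: base = 3 × $7,600 = $22,800. $189,400 is below the $195,200 cutoff, so the full $22,800 applies.
Elderly Relief Credit: $189,400 meets or exceeds the $101,600 cutoff, so the credit is $0.
Small Business Credit: income exceeds $83,600 by $105,800 → 106 increments × $65 = $6,890 ≥ base, so the credit is $0.
Total: $22,800 + $0 + $0 = $22,800.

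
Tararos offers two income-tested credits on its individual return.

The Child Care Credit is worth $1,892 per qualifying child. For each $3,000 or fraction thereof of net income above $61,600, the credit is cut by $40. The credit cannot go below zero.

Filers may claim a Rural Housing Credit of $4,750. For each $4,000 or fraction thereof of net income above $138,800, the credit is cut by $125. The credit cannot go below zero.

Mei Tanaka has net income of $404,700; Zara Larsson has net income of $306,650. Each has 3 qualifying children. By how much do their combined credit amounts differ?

Mei ($404,700): Child Care Credit: base = 3 × $1,892 = $5,676. income exceeds $61,600 by $343,100, which is 115 full-or-partial $3,000 increments; reduction = 115 × $40 = $4,600, leaving $1,076. Rural Housing Credit: income exceeds $138,800 by $265,900 → 67 increments × $125 = $8,375 ≥ base, so the credit is $0. total $1,076 + $0 = $1,076
Zara ($306,650): Child Care Credit: base = 3 × $1,892 = $5,676. income exceeds $61,600 by $245,050, which is 82 full-or-partial $3,000 increments; reduction = 82 × $40 = $3,280, leaving $2,396. Rural Housing Credit: income exceeds $138,800 by $167,850 → 42 increments × $125 = $5,250 ≥ base, so the credit is $0. total $2,396 + $0 = $2,396
Difference: |$1,076 − $2,396| = $1,320.

$1,320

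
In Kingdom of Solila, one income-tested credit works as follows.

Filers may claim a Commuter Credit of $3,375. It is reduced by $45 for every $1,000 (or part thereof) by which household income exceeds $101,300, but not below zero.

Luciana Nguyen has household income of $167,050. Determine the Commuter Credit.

$405

Commuter Credit: income exceeds $101,300 by $65,750, which is 66 full-or-partial $1,000 increments; reduction = 66 × $45 = $2,970, leaving $405.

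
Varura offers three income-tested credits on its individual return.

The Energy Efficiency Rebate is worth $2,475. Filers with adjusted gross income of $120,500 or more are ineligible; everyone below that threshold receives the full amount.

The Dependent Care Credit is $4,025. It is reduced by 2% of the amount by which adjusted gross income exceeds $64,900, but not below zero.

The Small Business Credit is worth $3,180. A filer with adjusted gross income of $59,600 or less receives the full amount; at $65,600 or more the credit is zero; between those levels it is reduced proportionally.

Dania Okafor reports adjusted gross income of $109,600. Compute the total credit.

$5,606

Energy Efficiency Rebate: $109,600 is below the $120,500 cutoff, so the full $2,475 applies.
Dependent Care Credit: 2% of the $44,700 excess over $64,900 is $894; credit = $4,025 − $894 = $3,131.
Small Business Credit: $109,600 is at or above $65,600, so the credit is $0.
Total: $2,475 + $3,131 + $0 = $5,606.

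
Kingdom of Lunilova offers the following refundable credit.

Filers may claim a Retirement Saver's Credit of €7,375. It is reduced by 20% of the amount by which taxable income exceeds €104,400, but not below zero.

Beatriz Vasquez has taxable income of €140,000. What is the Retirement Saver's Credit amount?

€255

Retirement Saver's Credit: 20% of the €35,600 excess over €104,400 is €7,120; credit = €7,375 − €7,120 = €255.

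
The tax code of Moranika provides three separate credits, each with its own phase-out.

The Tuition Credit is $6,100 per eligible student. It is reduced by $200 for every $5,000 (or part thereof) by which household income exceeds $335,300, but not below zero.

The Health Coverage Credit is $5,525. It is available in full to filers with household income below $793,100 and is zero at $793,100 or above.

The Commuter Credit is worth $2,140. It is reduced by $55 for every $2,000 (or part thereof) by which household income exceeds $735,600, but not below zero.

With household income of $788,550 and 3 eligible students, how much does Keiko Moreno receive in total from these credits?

$6,280

Tuition Credit: base = 3 × $6,100 = $18,300. income exceeds $335,300 by $453,250, which is 91 full-or-partial $5,000 increments; reduction = 91 × $200 = $18,200, leaving $100.
Health Coverage Credit: $788,550 is below the $793,100 cutoff, so the full $5,525 applies.
Commuter Credit: income exceeds $735,600 by $52,950, which is 27 full-or-partial $2,000 increments; reduction = 27 × $55 = $1,485, leaving $655.
Total: $100 + $5,525 + $655 = $6,280.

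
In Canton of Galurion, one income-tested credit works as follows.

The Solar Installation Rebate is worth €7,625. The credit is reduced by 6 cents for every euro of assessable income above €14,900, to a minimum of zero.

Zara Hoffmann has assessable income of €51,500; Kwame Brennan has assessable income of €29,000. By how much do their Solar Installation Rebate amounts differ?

€1,350

Zara (€51,500): Solar Installation Rebate: 6% of the €36,600 excess over €14,900 is €2,196; credit = €7,625 − €2,196 = €5,429.
Kwame (€29,000): Solar Installation Rebate: 6% of the €14,100 excess over €14,900 is €846; credit = €7,625 − €846 = €6,779.
Difference: |€5,429 − €6,779| = €1,350.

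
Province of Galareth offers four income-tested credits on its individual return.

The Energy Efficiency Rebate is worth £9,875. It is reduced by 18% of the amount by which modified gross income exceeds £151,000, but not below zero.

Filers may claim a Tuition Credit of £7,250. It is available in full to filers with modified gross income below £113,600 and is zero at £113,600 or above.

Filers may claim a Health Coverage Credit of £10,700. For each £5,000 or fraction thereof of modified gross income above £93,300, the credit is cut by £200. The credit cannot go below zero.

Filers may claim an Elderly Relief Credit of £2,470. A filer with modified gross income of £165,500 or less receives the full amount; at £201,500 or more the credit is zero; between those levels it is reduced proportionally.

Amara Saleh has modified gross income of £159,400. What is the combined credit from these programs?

Energy Efficiency Rebate: 18% of the £8,400 excess over £151,000 is £1,512; credit = £9,875 − £1,512 = £8,363.
Tuition Credit: £159,400 meets or exceeds the £113,600 cutoff, so the credit is £0.
Health Coverage Credit: income exceeds £93,300 by £66,100, which is 14 full-or-partial £5,000 increments; reduction = 14 × £200 = £2,800, leaving £7,900.
Elderly Relief Credit: £159,400 is at or below the £165,500 threshold, so the full £2,470 applies.
Total: £8,363 + £0 + £7,900 + £2,470 = £18,733.

£18,733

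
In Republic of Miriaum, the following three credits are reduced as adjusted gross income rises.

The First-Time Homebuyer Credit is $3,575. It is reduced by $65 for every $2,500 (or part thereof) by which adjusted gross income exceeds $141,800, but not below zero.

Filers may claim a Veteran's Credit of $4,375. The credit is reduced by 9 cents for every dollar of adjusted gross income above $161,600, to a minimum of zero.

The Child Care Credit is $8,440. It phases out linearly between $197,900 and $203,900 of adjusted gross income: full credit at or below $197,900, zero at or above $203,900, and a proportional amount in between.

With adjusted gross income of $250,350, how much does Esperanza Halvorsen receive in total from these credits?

First-Time Homebuyer Credit: income exceeds $141,800 by $108,550, which is 44 full-or-partial $2,500 increments; reduction = 44 × $65 = $2,860, leaving $715.
Veteran's Credit: 9% of the $88,750 excess over $161,600 is $7,987.50 ≥ base, so the credit is $0.
Child Care Credit: $250,350 is at or above $203,900, so the credit is $0.
Total: $715 + $0 + $0 = $715.

$715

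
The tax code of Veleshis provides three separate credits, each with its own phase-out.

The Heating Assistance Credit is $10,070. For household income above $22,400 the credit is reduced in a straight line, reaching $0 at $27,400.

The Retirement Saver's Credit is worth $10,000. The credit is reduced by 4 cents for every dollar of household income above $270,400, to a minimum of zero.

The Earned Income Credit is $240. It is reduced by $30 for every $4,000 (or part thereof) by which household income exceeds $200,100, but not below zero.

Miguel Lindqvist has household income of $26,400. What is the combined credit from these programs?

$12,254

Heating Assistance Credit: $26,400 is $4,000 into a $5,000 phase-out range, leaving 1,000/5,000 of the credit: $10,070 × 1,000/5,000 = $2,014.
Retirement Saver's Credit: $26,400 is at or below the $270,400 threshold, so the full $10,000 applies.
Earned Income Credit: $26,400 is at or below the $200,100 threshold, so the full $240 applies.
Total: $2,014 + $10,000 + $240 = $12,254.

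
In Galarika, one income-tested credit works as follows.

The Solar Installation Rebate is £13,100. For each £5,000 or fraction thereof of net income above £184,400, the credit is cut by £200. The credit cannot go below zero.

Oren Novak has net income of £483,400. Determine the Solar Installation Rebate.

Solar Installation Rebate: income exceeds £184,400 by £299,000, which is 60 full-or-partial £5,000 increments; reduction = 60 × £200 = £12,000, leaving £1,100.

£1,100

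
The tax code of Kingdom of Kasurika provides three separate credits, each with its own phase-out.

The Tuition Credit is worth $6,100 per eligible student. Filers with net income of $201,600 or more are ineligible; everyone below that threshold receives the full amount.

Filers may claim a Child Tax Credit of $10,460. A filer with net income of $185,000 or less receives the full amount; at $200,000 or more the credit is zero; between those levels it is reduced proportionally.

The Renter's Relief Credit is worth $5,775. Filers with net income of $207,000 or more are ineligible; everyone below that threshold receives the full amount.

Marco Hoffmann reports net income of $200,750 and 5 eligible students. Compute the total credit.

Tuition Credit: base = 5 × $6,100 = $30,500. $200,750 is below the $201,600 cutoff, so the full $30,500 applies.
Child Tax Credit: $200,750 is at or above $200,000, so the credit is $0.
Renter's Relief Credit: $200,750 is below the $207,000 cutoff, so the full $5,775 applies.
Total: $30,500 + $0 + $5,775 = $36,275.

$36,275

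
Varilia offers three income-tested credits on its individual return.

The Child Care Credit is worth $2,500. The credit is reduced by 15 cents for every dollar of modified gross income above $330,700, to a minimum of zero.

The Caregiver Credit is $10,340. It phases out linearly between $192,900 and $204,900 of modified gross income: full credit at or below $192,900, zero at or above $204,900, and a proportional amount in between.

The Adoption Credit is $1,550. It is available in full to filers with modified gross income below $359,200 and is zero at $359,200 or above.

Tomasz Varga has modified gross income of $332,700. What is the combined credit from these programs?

$3,750

Child Care Credit: 15% of the $2,000 excess over $330,700 is $300; credit = $2,500 − $300 = $2,200.
Caregiver Credit: $332,700 is at or above $204,900, so the credit is $0.
Adoption Credit: $332,700 is below the $359,200 cutoff, so the full $1,550 applies.
Total: $2,200 + $0 + $1,550 = $3,750.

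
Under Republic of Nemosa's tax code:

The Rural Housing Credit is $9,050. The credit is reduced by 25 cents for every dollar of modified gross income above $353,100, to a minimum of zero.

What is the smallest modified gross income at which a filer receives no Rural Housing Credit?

$389,300

The credit falls by 25% of each dollar above $353,100, so it reaches zero when the excess is $9,050 / 25% = $36,200: income = $353,100 + $36,200 = $389,300.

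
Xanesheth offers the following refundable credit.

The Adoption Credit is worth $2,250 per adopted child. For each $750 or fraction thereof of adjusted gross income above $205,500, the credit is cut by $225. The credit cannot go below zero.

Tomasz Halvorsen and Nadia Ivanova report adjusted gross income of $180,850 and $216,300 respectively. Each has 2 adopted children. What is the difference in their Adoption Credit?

Tomasz ($180,850): Adoption Credit: base = 2 × $2,250 = $4,500. $180,850 is at or below the $205,500 threshold, so the full $4,500 applies.
Nadia ($216,300): Adoption Credit: base = 2 × $2,250 = $4,500. income exceeds $205,500 by $10,800, which is 15 full-or-partial $750 increments; reduction = 15 × $225 = $3,375, leaving $1,125.
Difference: |$4,500 − $1,125| = $3,375.

$3,375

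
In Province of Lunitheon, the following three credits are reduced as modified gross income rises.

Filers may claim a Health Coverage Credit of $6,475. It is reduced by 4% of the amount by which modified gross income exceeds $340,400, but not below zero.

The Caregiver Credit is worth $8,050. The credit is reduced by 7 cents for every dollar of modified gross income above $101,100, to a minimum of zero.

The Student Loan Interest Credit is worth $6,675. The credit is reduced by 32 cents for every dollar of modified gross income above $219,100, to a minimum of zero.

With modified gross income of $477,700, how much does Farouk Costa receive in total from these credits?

$983

Health Coverage Credit: 4% of the $137,300 excess over $340,400 is $5,492; credit = $6,475 − $5,492 = $983.
Caregiver Credit: 7% of the $376,600 excess over $101,100 is $26,362 ≥ base, so the credit is $0.
Student Loan Interest Credit: 32% of the $258,600 excess over $219,100 is $82,752 ≥ base, so the credit is $0.
Total: $983 + $0 + $0 = $983.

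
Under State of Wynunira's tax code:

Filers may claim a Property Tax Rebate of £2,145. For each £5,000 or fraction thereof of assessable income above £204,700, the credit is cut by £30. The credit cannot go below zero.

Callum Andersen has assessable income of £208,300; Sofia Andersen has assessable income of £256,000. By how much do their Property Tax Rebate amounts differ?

£300

Callum (£208,300): Property Tax Rebate: income exceeds £204,700 by £3,600, which is 1 full-or-partial £5,000 increment; reduction = 1 × £30 = £30, leaving £2,115.
Sofia (£256,000): Property Tax Rebate: income exceeds £204,700 by £51,300, which is 11 full-or-partial £5,000 increments; reduction = 11 × £30 = £330, leaving £1,815.
Difference: |£2,115 − £1,815| = £300.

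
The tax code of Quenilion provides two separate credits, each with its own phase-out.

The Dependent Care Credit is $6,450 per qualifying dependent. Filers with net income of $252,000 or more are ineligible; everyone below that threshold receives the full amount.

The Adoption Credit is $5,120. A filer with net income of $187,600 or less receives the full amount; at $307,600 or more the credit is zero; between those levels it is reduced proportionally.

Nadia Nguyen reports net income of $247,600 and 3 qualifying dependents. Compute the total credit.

$21,910

Dependent Care Credit: base = 3 × $6,450 = $19,350. $247,600 is below the $252,000 cutoff, so the full $19,350 applies.
Adoption Credit: $247,600 is $60,000 into a $120,000 phase-out range, leaving 60,000/120,000 of the credit: $5,120 × 60,000/120,000 = $2,560.
Total: $19,350 + $2,560 = $21,910.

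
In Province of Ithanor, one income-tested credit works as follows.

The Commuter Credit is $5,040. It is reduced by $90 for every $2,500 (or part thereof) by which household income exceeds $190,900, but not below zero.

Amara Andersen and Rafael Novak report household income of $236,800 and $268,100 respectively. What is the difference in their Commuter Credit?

$1,080

Amara ($236,800): Commuter Credit: income exceeds $190,900 by $45,900, which is 19 full-or-partial $2,500 increments; reduction = 19 × $90 = $1,710, leaving $3,330.
Rafael ($268,100): Commuter Credit: income exceeds $190,900 by $77,200, which is 31 full-or-partial $2,500 increments; reduction = 31 × $90 = $2,790, leaving $2,250.
Difference: |$3,330 − $2,250| = $1,080.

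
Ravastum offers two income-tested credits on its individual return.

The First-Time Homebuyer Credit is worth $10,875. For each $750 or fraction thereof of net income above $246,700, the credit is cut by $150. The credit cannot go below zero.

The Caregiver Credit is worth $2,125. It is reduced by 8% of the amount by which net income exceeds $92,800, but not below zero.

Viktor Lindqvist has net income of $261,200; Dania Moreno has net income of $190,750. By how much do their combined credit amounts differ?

$3,000

Viktor ($261,200): First-Time Homebuyer Credit: income exceeds $246,700 by $14,500, which is 20 full-or-partial $750 increments; reduction = 20 × $150 = $3,000, leaving $7,875. Caregiver Credit: 8% of the $168,400 excess over $92,800 is $13,472 ≥ base, so the credit is $0. total $7,875 + $0 = $7,875
Dania ($190,750): First-Time Homebuyer Credit: $190,750 is at or below the $246,700 threshold, so the full $10,875 applies. Caregiver Credit: 8% of the $97,950 excess over $92,800 is $7,836 ≥ base, so the credit is $0. total $10,875 + $0 = $10,875
Difference: |$7,875 − $10,875| = $3,000.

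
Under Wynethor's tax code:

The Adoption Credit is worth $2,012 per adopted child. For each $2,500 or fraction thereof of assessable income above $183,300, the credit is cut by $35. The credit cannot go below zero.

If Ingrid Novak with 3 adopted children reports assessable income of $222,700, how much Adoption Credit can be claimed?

Adoption Credit: base = 3 × $2,012 = $6,036. income exceeds $183,300 by $39,400, which is 16 full-or-partial $2,500 increments; reduction = 16 × $35 = $560, leaving $5,476.

$5,476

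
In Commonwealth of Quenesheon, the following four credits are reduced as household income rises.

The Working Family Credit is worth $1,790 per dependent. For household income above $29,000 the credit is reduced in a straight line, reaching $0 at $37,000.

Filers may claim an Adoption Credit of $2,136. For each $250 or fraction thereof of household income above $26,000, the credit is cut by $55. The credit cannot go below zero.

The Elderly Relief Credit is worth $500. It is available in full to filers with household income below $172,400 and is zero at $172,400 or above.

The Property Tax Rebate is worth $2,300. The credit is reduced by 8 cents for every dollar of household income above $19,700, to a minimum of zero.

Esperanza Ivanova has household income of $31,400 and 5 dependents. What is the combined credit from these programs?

$9,055

Working Family Credit: base = 5 × $1,790 = $8,950. $31,400 is $2,400 into a $8,000 phase-out range, leaving 5,600/8,000 of the credit: $8,950 × 5,600/8,000 = $6,265.
Adoption Credit: income exceeds $26,000 by $5,400, which is 22 full-or-partial $250 increments; reduction = 22 × $55 = $1,210, leaving $926.
Elderly Relief Credit: $31,400 is below the $172,400 cutoff, so the full $500 applies.
Property Tax Rebate: 8% of the $11,700 excess over $19,700 is $936; credit = $2,300 − $936 = $1,364.
Total: $6,265 + $926 + $500 + $1,364 = $9,055.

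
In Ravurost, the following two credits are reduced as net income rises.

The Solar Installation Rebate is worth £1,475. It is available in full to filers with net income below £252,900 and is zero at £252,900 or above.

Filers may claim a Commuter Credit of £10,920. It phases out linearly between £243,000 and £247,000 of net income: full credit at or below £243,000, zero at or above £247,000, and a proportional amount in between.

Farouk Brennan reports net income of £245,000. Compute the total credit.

Solar Installation Rebate: £245,000 is below the £252,900 cutoff, so the full £1,475 applies.
Commuter Credit: £245,000 is £2,000 into a £4,000 phase-out range, leaving 2,000/4,000 of the credit: £10,920 × 2,000/4,000 = £5,460.
Total: £1,475 + £5,460 = £6,935.

£6,935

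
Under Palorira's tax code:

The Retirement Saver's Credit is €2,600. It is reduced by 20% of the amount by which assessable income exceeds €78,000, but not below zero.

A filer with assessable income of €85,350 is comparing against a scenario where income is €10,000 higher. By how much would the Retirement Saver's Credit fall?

€1,130

At €85,350 — 20% of the €7,350 excess over €78,000 is €1,470; credit = €2,600 − €1,470 = €1,130.
At €95,350 — 20% of the €17,350 excess over €78,000 is €3,470 ≥ base, so the credit is €0.
Lost: €1,130 − €0 = €1,130.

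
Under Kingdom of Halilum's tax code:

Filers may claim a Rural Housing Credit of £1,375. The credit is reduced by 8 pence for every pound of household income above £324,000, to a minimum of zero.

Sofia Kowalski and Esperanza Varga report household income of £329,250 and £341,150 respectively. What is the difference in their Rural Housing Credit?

Sofia (£329,250): Rural Housing Credit: 8% of the £5,250 excess over £324,000 is £420; credit = £1,375 − £420 = £955.
Esperanza (£341,150): Rural Housing Credit: 8% of the £17,150 excess over £324,000 is £1,372; credit = £1,375 − £1,372 = £3.
Difference: |£955 − £3| = £952.

£952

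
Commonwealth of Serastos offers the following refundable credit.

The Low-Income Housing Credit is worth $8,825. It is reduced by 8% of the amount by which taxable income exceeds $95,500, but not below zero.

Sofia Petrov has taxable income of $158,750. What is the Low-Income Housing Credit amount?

Low-Income Housing Credit: 8% of the $63,250 excess over $95,500 is $5,060; credit = $8,825 − $5,060 = $3,765.

$3,765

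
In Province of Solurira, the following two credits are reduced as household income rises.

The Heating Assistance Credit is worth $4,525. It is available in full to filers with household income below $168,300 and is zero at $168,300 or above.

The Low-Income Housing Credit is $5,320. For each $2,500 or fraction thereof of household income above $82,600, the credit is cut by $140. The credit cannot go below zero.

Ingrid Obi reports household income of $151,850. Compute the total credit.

Heating Assistance Credit: $151,850 is below the $168,300 cutoff, so the full $4,525 applies.
Low-Income Housing Credit: income exceeds $82,600 by $69,250, which is 28 full-or-partial $2,500 increments; reduction = 28 × $140 = $3,920, leaving $1,400.
Total: $4,525 + $1,400 = $5,925.

$5,925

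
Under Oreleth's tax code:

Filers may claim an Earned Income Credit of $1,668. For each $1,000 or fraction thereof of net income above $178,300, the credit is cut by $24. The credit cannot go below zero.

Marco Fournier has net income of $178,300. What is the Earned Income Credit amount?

Earned Income Credit: $178,300 is at or below the $178,300 threshold, so the full $1,668 applies.

$1,668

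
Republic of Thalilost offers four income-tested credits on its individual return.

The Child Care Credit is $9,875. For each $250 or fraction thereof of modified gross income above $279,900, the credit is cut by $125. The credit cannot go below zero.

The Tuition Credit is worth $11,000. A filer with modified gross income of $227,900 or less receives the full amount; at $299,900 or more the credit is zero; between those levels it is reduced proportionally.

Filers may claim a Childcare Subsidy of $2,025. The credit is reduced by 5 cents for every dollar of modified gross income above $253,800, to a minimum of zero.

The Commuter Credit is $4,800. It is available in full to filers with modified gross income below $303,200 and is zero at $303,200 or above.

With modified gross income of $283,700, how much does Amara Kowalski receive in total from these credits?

Child Care Credit: income exceeds $279,900 by $3,800, which is 16 full-or-partial $250 increments; reduction = 16 × $125 = $2,000, leaving $7,875.
Tuition Credit: $283,700 is $55,800 into a $72,000 phase-out range, leaving 16,200/72,000 of the credit: $11,000 × 16,200/72,000 = $2,475.
Childcare Subsidy: 5% of the $29,900 excess over $253,800 is $1,495; credit = $2,025 − $1,495 = $530.
Commuter Credit: $283,700 is below the $303,200 cutoff, so the full $4,800 applies.
Total: $7,875 + $2,475 + $530 + $4,800 = $15,680.

$15,680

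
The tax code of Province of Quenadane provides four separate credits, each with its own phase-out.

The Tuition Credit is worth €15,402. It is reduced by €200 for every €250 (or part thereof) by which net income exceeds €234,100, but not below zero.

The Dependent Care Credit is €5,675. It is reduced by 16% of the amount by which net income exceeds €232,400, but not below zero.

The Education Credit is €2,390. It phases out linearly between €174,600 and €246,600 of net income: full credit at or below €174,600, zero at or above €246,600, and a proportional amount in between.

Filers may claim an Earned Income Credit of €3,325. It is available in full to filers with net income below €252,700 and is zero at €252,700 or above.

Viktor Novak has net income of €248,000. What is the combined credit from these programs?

Tuition Credit: income exceeds €234,100 by €13,900, which is 56 full-or-partial €250 increments; reduction = 56 × €200 = €11,200, leaving €4,202.
Dependent Care Credit: 16% of the €15,600 excess over €232,400 is €2,496; credit = €5,675 − €2,496 = €3,179.
Education Credit: €248,000 is at or above €246,600, so the credit is €0.
Earned Income Credit: €248,000 is below the €252,700 cutoff, so the full €3,325 applies.
Total: €4,202 + €3,179 + €0 + €3,325 = €10,706.

€10,706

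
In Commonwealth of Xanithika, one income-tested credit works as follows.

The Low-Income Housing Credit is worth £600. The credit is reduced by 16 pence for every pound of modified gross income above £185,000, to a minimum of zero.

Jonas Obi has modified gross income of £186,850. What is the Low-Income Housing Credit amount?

£304

Low-Income Housing Credit: 16% of the £1,850 excess over £185,000 is £296; credit = £600 − £296 = £304.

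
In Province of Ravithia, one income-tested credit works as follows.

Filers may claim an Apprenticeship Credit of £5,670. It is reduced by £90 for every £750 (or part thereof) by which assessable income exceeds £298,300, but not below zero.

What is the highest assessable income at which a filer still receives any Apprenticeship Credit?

£344,800

After 62 increments the reduction is 62 × £90 = £5,580, leaving £90; one more increment wipes it out. Increment 62 ends at excess 62 × £750 = £46,500, so the highest qualifying income is £298,300 + £46,500 = £344,800.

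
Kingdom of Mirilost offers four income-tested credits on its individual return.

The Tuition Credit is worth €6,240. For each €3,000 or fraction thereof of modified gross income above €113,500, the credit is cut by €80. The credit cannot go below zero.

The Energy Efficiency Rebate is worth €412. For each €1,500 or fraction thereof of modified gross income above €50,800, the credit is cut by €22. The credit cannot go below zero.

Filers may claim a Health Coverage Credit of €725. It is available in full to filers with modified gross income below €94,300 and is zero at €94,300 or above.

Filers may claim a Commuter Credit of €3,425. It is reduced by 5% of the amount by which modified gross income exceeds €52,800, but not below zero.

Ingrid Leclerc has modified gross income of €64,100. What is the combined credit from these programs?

€10,039

Tuition Credit: €64,100 is at or below the €113,500 threshold, so the full €6,240 applies.
Energy Efficiency Rebate: income exceeds €50,800 by €13,300, which is 9 full-or-partial €1,500 increments; reduction = 9 × €22 = €198, leaving €214.
Health Coverage Credit: €64,100 is below the €94,300 cutoff, so the full €725 applies.
Commuter Credit: 5% of the €11,300 excess over €52,800 is €565; credit = €3,425 − €565 = €2,860.
Total: €6,240 + €214 + €725 + €2,860 = €10,039.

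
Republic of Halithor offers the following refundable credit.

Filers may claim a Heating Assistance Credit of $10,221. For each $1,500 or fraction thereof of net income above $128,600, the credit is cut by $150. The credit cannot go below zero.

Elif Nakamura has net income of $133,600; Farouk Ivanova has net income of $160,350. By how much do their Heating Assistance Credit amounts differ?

Elif ($133,600): Heating Assistance Credit: income exceeds $128,600 by $5,000, which is 4 full-or-partial $1,500 increments; reduction = 4 × $150 = $600, leaving $9,621.
Farouk ($160,350): Heating Assistance Credit: income exceeds $128,600 by $31,750, which is 22 full-or-partial $1,500 increments; reduction = 22 × $150 = $3,300, leaving $6,921.
Difference: |$9,621 − $6,921| = $2,700.

$2,700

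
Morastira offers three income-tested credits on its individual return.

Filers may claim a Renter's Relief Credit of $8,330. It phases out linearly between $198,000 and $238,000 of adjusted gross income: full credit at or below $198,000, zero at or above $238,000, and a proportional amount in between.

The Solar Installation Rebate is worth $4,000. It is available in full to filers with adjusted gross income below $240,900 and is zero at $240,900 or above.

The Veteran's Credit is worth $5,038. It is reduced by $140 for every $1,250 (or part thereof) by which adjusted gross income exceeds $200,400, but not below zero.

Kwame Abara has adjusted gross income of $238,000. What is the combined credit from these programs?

Renter's Relief Credit: $238,000 is at or above $238,000, so the credit is $0.
Solar Installation Rebate: $238,000 is below the $240,900 cutoff, so the full $4,000 applies.
Veteran's Credit: income exceeds $200,400 by $37,600, which is 31 full-or-partial $1,250 increments; reduction = 31 × $140 = $4,340, leaving $698.
Total: $0 + $4,000 + $698 = $4,698.

$4,698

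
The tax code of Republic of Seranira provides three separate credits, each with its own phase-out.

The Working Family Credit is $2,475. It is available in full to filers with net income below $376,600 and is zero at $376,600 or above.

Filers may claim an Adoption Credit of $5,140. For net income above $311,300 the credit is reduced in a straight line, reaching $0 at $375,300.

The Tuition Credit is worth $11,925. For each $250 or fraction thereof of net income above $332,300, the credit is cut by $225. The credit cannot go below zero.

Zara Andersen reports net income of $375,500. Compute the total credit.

$2,475

Working Family Credit: $375,500 is below the $376,600 cutoff, so the full $2,475 applies.
Adoption Credit: $375,500 is at or above $375,300, so the credit is $0.
Tuition Credit: income exceeds $332,300 by $43,200 → 173 increments × $225 = $38,925 ≥ base, so the credit is $0.
Total: $2,475 + $0 + $0 = $2,475.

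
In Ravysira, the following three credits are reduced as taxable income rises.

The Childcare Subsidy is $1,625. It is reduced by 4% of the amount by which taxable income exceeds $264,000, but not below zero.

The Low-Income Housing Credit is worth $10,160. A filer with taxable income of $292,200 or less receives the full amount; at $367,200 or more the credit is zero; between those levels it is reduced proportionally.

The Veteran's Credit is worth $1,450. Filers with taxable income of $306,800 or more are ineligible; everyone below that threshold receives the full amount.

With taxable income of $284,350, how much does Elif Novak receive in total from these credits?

$12,421

Childcare Subsidy: 4% of the $20,350 excess over $264,000 is $814; credit = $1,625 − $814 = $811.
Low-Income Housing Credit: $284,350 is at or below the $292,200 threshold, so the full $10,160 applies.
Veteran's Credit: $284,350 is below the $306,800 cutoff, so the full $1,450 applies.
Total: $811 + $10,160 + $1,450 = $12,421.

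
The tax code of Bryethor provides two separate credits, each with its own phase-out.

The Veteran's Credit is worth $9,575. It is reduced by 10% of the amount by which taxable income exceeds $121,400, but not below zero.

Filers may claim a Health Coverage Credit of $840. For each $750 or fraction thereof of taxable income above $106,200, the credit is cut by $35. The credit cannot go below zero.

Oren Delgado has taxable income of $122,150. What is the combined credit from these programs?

Veteran's Credit: 10% of the $750 excess over $121,400 is $75; credit = $9,575 − $75 = $9,500.
Health Coverage Credit: income exceeds $106,200 by $15,950, which is 22 full-or-partial $750 increments; reduction = 22 × $35 = $770, leaving $70.
Total: $9,500 + $70 = $9,570.

$9,570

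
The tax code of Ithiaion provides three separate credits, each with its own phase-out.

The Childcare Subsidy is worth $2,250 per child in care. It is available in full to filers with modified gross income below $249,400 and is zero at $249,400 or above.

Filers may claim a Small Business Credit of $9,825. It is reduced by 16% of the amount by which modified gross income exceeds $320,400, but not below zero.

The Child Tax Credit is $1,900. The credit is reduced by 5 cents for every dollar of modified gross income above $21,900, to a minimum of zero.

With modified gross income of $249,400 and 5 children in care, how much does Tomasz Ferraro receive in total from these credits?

$9,825

Childcare Subsidy: base = 5 × $2,250 = $11,250. $249,400 meets or exceeds the $249,400 cutoff, so the credit is $0.
Small Business Credit: $249,400 is at or below the $320,400 threshold, so the full $9,825 applies.
Child Tax Credit: 5% of the $227,500 excess over $21,900 is $11,375 ≥ base, so the credit is $0.
Total: $0 + $9,825 + $0 = $9,825.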